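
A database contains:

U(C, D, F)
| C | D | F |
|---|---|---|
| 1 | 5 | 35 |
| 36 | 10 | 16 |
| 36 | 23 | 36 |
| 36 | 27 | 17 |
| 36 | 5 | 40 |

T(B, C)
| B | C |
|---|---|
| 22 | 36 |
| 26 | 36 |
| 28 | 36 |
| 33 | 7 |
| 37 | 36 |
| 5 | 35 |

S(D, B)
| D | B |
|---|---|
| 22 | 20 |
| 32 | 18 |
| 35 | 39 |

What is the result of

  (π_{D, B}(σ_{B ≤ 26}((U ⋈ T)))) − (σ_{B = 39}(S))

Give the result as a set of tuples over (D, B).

{(10, 22), (10, 26), (23, 22), (23, 26), (27, 22), (27, 26), (5, 22), (5, 26)}

Natural join on C: {(36, 10, 16, 22), (36, 10, 16, 26), (36, 10, 16, 28), (36, 10, 16, 37), (36, 23, 36, 22), (36, 23, 36, 26), (36, 23, 36, 28), (36, 23, 36, 37), (36, 27, 17, 22), (36, 27, 17, 26), (36, 27, 17, 28), (36, 27, 17, 37), (36, 5, 40, 22), (36, 5, 40, 26), (36, 5, 40, 28), (36, 5, 40, 37)}
Apply σ_{B ≤ 26}; surviving tuples: {(36, 10, 16, 22), (36, 10, 16, 26), (36, 23, 36, 22), (36, 23, 36, 26), (36, 27, 17, 22), (36, 27, 17, 26), (36, 5, 40, 22), (36, 5, 40, 26)}
π[D, B]: project onto (D, B) → {(10, 22), (10, 26), (23, 22), (23, 26), (27, 22), (27, 26), (5, 22), (5, 26)}
Apply σ_{B = 39}; surviving tuples: {(35, 39)}
Taking the difference: {(10, 22), (10, 26), (23, 22), (23, 26), (27, 22), (27, 26), (5, 22), (5, 26)}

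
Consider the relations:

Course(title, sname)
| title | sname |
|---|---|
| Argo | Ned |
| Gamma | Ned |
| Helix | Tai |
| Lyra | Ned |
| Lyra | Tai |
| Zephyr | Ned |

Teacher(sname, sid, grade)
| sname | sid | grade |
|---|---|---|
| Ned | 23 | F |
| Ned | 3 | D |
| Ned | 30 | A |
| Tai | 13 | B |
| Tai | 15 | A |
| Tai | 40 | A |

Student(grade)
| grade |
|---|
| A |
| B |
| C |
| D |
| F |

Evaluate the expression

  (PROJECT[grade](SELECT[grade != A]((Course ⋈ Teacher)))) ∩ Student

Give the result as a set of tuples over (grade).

{B, D, F}

Natural join on sname: {(Argo, Ned, 23, F), (Argo, Ned, 3, D), (Argo, Ned, 30, A), (Gamma, Ned, 23, F), (Gamma, Ned, 3, D), (Gamma, Ned, 30, A), (Helix, Tai, 13, B), (Helix, Tai, 15, A), (Helix, Tai, 40, A), (Lyra, Ned, 23, F), (Lyra, Ned, 3, D), (Lyra, Ned, 30, A), (Lyra, Tai, 13, B), (Lyra, Tai, 15, A), (Lyra, Tai, 40, A), (Zephyr, Ned, 23, F), (Zephyr, Ned, 3, D), (Zephyr, Ned, 30, A)}
σ[grade != A]: keep tuples satisfying grade != A → {(Argo, Ned, 23, F), (Argo, Ned, 3, D), (Gamma, Ned, 23, F), (Gamma, Ned, 3, D), (Helix, Tai, 13, B), (Lyra, Ned, 23, F), (Lyra, Ned, 3, D), (Lyra, Tai, 13, B), (Zephyr, Ned, 23, F), (Zephyr, Ned, 3, D)}
π[grade]: project onto (grade) (7 duplicate(s) eliminated) → {B, D, F}
Set intersection of the two operands is {B, D, F}.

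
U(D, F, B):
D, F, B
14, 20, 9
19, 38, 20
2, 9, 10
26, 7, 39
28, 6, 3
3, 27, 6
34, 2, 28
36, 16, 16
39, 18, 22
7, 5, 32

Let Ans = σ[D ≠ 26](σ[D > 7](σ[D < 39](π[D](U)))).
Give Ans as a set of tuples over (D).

{14, 19, 28, 34, 36}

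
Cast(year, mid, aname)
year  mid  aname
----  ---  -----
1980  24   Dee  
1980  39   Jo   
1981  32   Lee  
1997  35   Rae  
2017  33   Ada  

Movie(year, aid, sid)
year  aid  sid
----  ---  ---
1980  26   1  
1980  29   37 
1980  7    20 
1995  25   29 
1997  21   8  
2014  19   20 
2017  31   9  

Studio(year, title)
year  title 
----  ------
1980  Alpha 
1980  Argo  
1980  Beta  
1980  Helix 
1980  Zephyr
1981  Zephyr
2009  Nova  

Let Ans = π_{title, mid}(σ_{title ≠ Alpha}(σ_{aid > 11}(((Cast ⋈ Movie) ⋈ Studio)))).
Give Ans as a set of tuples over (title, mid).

Cast ⋈ Movie (natural join on year): {(1980, 24, Dee, 26, 1), (1980, 24, Dee, 29, 37), (1980, 24, Dee, 7, 20), (1980, 39, Jo, 26, 1), (1980, 39, Jo, 29, 37), (1980, 39, Jo, 7, 20), (1997, 35, Rae, 21, 8), (2017, 33, Ada, 31, 9)}
(Cast ⋈ Movie) ⋈ Studio (natural join on year): {(1980, 24, Dee, 26, 1, Alpha), (1980, 24, Dee, 26, 1, Argo), (1980, 24, Dee, 26, 1, Beta), (1980, 24, Dee, 26, 1, Helix), (1980, 24, Dee, 26, 1, Zephyr), (1980, 24, Dee, 29, 37, Alpha), (1980, 24, Dee, 29, 37, Argo), (1980, 24, Dee, 29, 37, Beta), (1980, 24, Dee, 29, 37, Helix), (1980, 24, Dee, 29, 37, Zephyr), (1980, 24, Dee, 7, 20, Alpha), (1980, 24, Dee, 7, 20, Argo), (1980, 24, Dee, 7, 20, Beta), (1980, 24, Dee, 7, 20, Helix), (1980, 24, Dee, 7, 20, Zephyr), (1980, 39, Jo, 26, 1, Alpha), (1980, 39, Jo, 26, 1, Argo), (1980, 39, Jo, 26, 1, Beta), (1980, 39, Jo, 26, 1, Helix), (1980, 39, Jo, 26, 1, Zephyr), (1980, 39, Jo, 29, 37, Alpha), (1980, 39, Jo, 29, 37, Argo), (1980, 39, Jo, 29, 37, Beta), (1980, 39, Jo, 29, 37, Helix), (1980, 39, Jo, 29, 37, Zephyr), (1980, 39, Jo, 7, 20, Alpha), (1980, 39, Jo, 7, 20, Argo), (1980, 39, Jo, 7, 20, Beta), (1980, 39, Jo, 7, 20, Helix), (1980, 39, Jo, 7, 20, Zephyr)}
Selection aid > 11: {(1980, 24, Dee, 26, 1, Alpha), (1980, 24, Dee, 26, 1, Argo), (1980, 24, Dee, 26, 1, Beta), (1980, 24, Dee, 26, 1, Helix), (1980, 24, Dee, 26, 1, Zephyr), (1980, 24, Dee, 29, 37, Alpha), (1980, 24, Dee, 29, 37, Argo), (1980, 24, Dee, 29, 37, Beta), (1980, 24, Dee, 29, 37, Helix), (1980, 24, Dee, 29, 37, Zephyr), (1980, 39, Jo, 26, 1, Alpha), (1980, 39, Jo, 26, 1, Argo), (1980, 39, Jo, 26, 1, Beta), (1980, 39, Jo, 26, 1, Helix), (1980, 39, Jo, 26, 1, Zephyr), (1980, 39, Jo, 29, 37, Alpha), (1980, 39, Jo, 29, 37, Argo), (1980, 39, Jo, 29, 37, Beta), (1980, 39, Jo, 29, 37, Helix), (1980, 39, Jo, 29, 37, Zephyr)}
Selection title ≠ Alpha: {(1980, 24, Dee, 26, 1, Argo), (1980, 24, Dee, 26, 1, Beta), (1980, 24, Dee, 26, 1, Helix), (1980, 24, Dee, 26, 1, Zephyr), (1980, 24, Dee, 29, 37, Argo), (1980, 24, Dee, 29, 37, Beta), (1980, 24, Dee, 29, 37, Helix), (1980, 24, Dee, 29, 37, Zephyr), (1980, 39, Jo, 26, 1, Argo), (1980, 39, Jo, 26, 1, Beta), (1980, 39, Jo, 26, 1, Helix), (1980, 39, Jo, 26, 1, Zephyr), (1980, 39, Jo, 29, 37, Argo), (1980, 39, Jo, 29, 37, Beta), (1980, 39, Jo, 29, 37, Helix), (1980, 39, Jo, 29, 37, Zephyr)}
Keep only column(s) title, mid (8 duplicate(s) eliminated): {(Argo, 24), (Argo, 39), (Beta, 24), (Beta, 39), (Helix, 24), (Helix, 39), (Zephyr, 24), (Zephyr, 39)}

{(Argo, 24), (Argo, 39), (Beta, 24), (Beta, 39), (Helix, 24), (Helix, 39), (Zephyr, 24), (Zephyr, 39)}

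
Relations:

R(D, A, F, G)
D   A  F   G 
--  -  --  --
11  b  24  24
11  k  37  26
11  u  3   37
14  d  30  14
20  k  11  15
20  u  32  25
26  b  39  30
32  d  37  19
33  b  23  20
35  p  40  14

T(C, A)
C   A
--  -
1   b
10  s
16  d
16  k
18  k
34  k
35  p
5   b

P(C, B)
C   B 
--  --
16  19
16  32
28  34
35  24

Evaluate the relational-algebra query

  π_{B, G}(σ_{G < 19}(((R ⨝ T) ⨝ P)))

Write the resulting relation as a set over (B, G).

{(19, 14), (19, 15), (24, 14), (32, 14), (32, 15)}

Joining R and T on A yields {(11, b, 24, 24, 1), (11, b, 24, 24, 5), (11, k, 37, 26, 16), (11, k, 37, 26, 18), (11, k, 37, 26, 34), (14, d, 30, 14, 16), (20, k, 11, 15, 16), (20, k, 11, 15, 18), (20, k, 11, 15, 34), (26, b, 39, 30, 1), (26, b, 39, 30, 5), (32, d, 37, 19, 16), (33, b, 23, 20, 1), (33, b, 23, 20, 5), (35, p, 40, 14, 35)}.
Joining (R ⨝ T) and P on C yields {(11, k, 37, 26, 16, 19), (11, k, 37, 26, 16, 32), (14, d, 30, 14, 16, 19), (14, d, 30, 14, 16, 32), (20, k, 11, 15, 16, 19), (20, k, 11, 15, 16, 32), (32, d, 37, 19, 16, 19), (32, d, 37, 19, 16, 32), (35, p, 40, 14, 35, 24)}.
σ[G < 19]: keep tuples satisfying G < 19 → {(14, d, 30, 14, 16, 19), (14, d, 30, 14, 16, 32), (20, k, 11, 15, 16, 19), (20, k, 11, 15, 16, 32), (35, p, 40, 14, 35, 24)}
π[B, G]: project onto (B, G) → {(19, 14), (19, 15), (24, 14), (32, 14), (32, 15)}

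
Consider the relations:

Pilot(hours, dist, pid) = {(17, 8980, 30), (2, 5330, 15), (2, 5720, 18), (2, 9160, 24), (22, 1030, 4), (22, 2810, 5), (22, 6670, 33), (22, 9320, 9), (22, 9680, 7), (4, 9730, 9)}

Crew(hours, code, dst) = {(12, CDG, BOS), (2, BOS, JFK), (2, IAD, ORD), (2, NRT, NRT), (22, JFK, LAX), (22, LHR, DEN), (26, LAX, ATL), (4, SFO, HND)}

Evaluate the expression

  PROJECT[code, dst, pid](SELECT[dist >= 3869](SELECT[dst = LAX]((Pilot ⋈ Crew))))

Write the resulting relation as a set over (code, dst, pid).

{(JFK, LAX, 33), (JFK, LAX, 7), (JFK, LAX, 9)}

Pilot ⋈ Crew (natural join on hours): {(2, 5330, 15, BOS, JFK), (2, 5330, 15, IAD, ORD), (2, 5330, 15, NRT, NRT), (2, 5720, 18, BOS, JFK), (2, 5720, 18, IAD, ORD), (2, 5720, 18, NRT, NRT), (2, 9160, 24, BOS, JFK), (2, 9160, 24, IAD, ORD), (2, 9160, 24, NRT, NRT), (22, 1030, 4, JFK, LAX), (22, 1030, 4, LHR, DEN), (22, 2810, 5, JFK, LAX), (22, 2810, 5, LHR, DEN), (22, 6670, 33, JFK, LAX), (22, 6670, 33, LHR, DEN), (22, 9320, 9, JFK, LAX), (22, 9320, 9, LHR, DEN), (22, 9680, 7, JFK, LAX), (22, 9680, 7, LHR, DEN), (4, 9730, 9, SFO, HND)}
Filtering on dst = LAX leaves {(22, 1030, 4, JFK, LAX), (22, 2810, 5, JFK, LAX), (22, 6670, 33, JFK, LAX), (22, 9320, 9, JFK, LAX), (22, 9680, 7, JFK, LAX)}.
Filtering on dist >= 3869 leaves {(22, 6670, 33, JFK, LAX), (22, 9320, 9, JFK, LAX), (22, 9680, 7, JFK, LAX)}.
Keep only column(s) code, dst, pid: {(JFK, LAX, 33), (JFK, LAX, 7), (JFK, LAX, 9)}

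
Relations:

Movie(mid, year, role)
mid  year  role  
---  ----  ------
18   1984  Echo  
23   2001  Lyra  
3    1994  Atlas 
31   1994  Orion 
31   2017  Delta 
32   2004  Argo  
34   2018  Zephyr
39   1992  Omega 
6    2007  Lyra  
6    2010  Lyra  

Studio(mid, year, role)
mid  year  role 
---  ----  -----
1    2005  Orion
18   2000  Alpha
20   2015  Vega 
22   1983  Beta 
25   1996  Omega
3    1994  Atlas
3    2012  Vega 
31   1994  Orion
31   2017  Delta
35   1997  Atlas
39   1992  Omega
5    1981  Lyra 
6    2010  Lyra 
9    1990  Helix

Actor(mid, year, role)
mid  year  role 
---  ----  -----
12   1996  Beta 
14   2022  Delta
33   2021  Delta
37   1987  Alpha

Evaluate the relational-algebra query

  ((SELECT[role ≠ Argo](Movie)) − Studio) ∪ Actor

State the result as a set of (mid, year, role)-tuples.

{(12, 1996, Beta), (14, 2022, Delta), (18, 1984, Echo), (23, 2001, Lyra), (33, 2021, Delta), (34, 2018, Zephyr), (37, 1987, Alpha), (6, 2007, Lyra)}

Filtering on role ≠ Argo leaves {(18, 1984, Echo), (23, 2001, Lyra), (3, 1994, Atlas), (31, 1994, Orion), (31, 2017, Delta), (34, 2018, Zephyr), (39, 1992, Omega), (6, 2007, Lyra), (6, 2010, Lyra)}.
Taking the difference: {(18, 1984, Echo), (23, 2001, Lyra), (34, 2018, Zephyr), (6, 2007, Lyra)}
Taking the union: {(12, 1996, Beta), (14, 2022, Delta), (18, 1984, Echo), (23, 2001, Lyra), (33, 2021, Delta), (34, 2018, Zephyr), (37, 1987, Alpha), (6, 2007, Lyra)}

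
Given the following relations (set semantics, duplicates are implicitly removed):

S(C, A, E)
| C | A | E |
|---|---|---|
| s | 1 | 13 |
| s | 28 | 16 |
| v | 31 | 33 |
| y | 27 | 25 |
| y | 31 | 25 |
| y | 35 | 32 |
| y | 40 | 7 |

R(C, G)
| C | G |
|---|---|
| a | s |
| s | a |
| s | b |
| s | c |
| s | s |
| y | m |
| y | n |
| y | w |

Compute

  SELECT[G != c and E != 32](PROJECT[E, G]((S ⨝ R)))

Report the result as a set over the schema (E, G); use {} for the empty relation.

{(13, a), (13, b), (13, s), (16, a), (16, b), (16, s), (25, m), (25, n), (25, w), (7, m), (7, n), (7, w)}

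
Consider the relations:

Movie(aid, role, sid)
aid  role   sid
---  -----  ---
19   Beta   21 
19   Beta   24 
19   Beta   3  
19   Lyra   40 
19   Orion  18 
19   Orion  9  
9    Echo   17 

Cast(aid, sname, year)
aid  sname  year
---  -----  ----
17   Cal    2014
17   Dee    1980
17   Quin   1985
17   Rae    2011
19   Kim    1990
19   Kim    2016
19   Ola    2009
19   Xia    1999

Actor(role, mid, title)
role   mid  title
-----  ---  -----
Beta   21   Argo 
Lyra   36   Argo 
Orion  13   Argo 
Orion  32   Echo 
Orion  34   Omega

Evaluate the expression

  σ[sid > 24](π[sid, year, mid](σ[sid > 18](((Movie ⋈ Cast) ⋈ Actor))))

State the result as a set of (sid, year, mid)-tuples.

{(40, 1990, 36), (40, 1999, 36), (40, 2009, 36), (40, 2016, 36)}

Movie ⋈ Cast (natural join on aid): {(19, Beta, 21, Kim, 1990), (19, Beta, 21, Kim, 2016), (19, Beta, 21, Ola, 2009), (19, Beta, 21, Xia, 1999), (19, Beta, 24, Kim, 1990), (19, Beta, 24, Kim, 2016), (19, Beta, 24, Ola, 2009), (19, Beta, 24, Xia, 1999), (19, Beta, 3, Kim, 1990), (19, Beta, 3, Kim, 2016), (19, Beta, 3, Ola, 2009), (19, Beta, 3, Xia, 1999), (19, Lyra, 40, Kim, 1990), (19, Lyra, 40, Kim, 2016), (19, Lyra, 40, Ola, 2009), (19, Lyra, 40, Xia, 1999), (19, Orion, 18, Kim, 1990), (19, Orion, 18, Kim, 2016), (19, Orion, 18, Ola, 2009), (19, Orion, 18, Xia, 1999), (19, Orion, 9, Kim, 1990), (19, Orion, 9, Kim, 2016), (19, Orion, 9, Ola, 2009), (19, Orion, 9, Xia, 1999)}
(Movie ⋈ Cast) ⋈ Actor (natural join on role): {(19, Beta, 21, Kim, 1990, 21, Argo), (19, Beta, 21, Kim, 2016, 21, Argo), (19, Beta, 21, Ola, 2009, 21, Argo), (19, Beta, 21, Xia, 1999, 21, Argo), (19, Beta, 24, Kim, 1990, 21, Argo), (19, Beta, 24, Kim, 2016, 21, Argo), (19, Beta, 24, Ola, 2009, 21, Argo), (19, Beta, 24, Xia, 1999, 21, Argo), (19, Beta, 3, Kim, 1990, 21, Argo), (19, Beta, 3, Kim, 2016, 21, Argo), (19, Beta, 3, Ola, 2009, 21, Argo), (19, Beta, 3, Xia, 1999, 21, Argo), (19, Lyra, 40, Kim, 1990, 36, Argo), (19, Lyra, 40, Kim, 2016, 36, Argo), (19, Lyra, 40, Ola, 2009, 36, Argo), (19, Lyra, 40, Xia, 1999, 36, Argo), (19, Orion, 18, Kim, 1990, 13, Argo), (19, Orion, 18, Kim, 1990, 32, Echo), (19, Orion, 18, Kim, 1990, 34, Omega), (19, Orion, 18, Kim, 2016, 13, Argo), (19, Orion, 18, Kim, 2016, 32, Echo), (19, Orion, 18, Kim, 2016, 34, Omega), (19, Orion, 18, Ola, 2009, 13, Argo), (19, Orion, 18, Ola, 2009, 32, Echo), (19, Orion, 18, Ola, 2009, 34, Omega), (19, Orion, 18, Xia, 1999, 13, Argo), (19, Orion, 18, Xia, 1999, 32, Echo), (19, Orion, 18, Xia, 1999, 34, Omega), (19, Orion, 9, Kim, 1990, 13, Argo), (19, Orion, 9, Kim, 1990, 32, Echo), (19, Orion, 9, Kim, 1990, 34, Omega), (19, Orion, 9, Kim, 2016, 13, Argo), (19, Orion, 9, Kim, 2016, 32, Echo), (19, Orion, 9, Kim, 2016, 34, Omega), (19, Orion, 9, Ola, 2009, 13, Argo), (19, Orion, 9, Ola, 2009, 32, Echo), (19, Orion, 9, Ola, 2009, 34, Omega), (19, Orion, 9, Xia, 1999, 13, Argo), (19, Orion, 9, Xia, 1999, 32, Echo), (19, Orion, 9, Xia, 1999, 34, Omega)}
Selection sid > 18: {(19, Beta, 21, Kim, 1990, 21, Argo), (19, Beta, 21, Kim, 2016, 21, Argo), (19, Beta, 21, Ola, 2009, 21, Argo), (19, Beta, 21, Xia, 1999, 21, Argo), (19, Beta, 24, Kim, 1990, 21, Argo), (19, Beta, 24, Kim, 2016, 21, Argo), (19, Beta, 24, Ola, 2009, 21, Argo), (19, Beta, 24, Xia, 1999, 21, Argo), (19, Lyra, 40, Kim, 1990, 36, Argo), (19, Lyra, 40, Kim, 2016, 36, Argo), (19, Lyra, 40, Ola, 2009, 36, Argo), (19, Lyra, 40, Xia, 1999, 36, Argo)}
Keep only column(s) sid, year, mid: {(21, 1990, 21), (21, 1999, 21), (21, 2009, 21), (21, 2016, 21), (24, 1990, 21), (24, 1999, 21), (24, 2009, 21), (24, 2016, 21), (40, 1990, 36), (40, 1999, 36), (40, 2009, 36), (40, 2016, 36)}
Selection sid > 24: {(40, 1990, 36), (40, 1999, 36), (40, 2009, 36), (40, 2016, 36)}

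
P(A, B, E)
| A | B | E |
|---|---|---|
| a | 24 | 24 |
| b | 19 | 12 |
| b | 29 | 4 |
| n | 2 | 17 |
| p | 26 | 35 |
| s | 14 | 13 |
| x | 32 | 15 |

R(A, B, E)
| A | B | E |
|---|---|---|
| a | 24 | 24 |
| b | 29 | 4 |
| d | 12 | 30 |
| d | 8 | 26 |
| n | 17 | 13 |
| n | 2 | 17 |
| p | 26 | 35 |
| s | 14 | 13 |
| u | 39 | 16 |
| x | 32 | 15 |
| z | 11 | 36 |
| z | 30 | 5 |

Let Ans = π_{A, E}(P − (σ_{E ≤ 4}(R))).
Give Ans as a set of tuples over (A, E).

Selection E ≤ 4: {(b, 29, 4)}
Taking the difference: {(a, 24, 24), (b, 19, 12), (n, 2, 17), (p, 26, 35), (s, 14, 13), (x, 32, 15)}
Keep only column(s) A, E: {(a, 24), (b, 12), (n, 17), (p, 35), (s, 13), (x, 15)}

{(a, 24), (b, 12), (n, 17), (p, 35), (s, 13), (x, 15)}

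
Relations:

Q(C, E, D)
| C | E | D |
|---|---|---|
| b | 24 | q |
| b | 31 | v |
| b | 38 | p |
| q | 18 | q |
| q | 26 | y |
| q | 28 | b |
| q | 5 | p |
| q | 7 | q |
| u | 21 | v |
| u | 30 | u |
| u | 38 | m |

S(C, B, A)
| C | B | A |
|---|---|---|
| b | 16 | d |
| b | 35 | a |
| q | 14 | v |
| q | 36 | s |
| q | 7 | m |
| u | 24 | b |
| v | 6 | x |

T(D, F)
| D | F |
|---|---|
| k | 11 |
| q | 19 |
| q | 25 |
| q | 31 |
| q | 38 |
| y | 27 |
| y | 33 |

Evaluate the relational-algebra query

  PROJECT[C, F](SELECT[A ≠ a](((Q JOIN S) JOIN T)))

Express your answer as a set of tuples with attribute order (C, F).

Joining Q and S on C yields {(b, 24, q, 16, d), (b, 24, q, 35, a), (b, 31, v, 16, d), (b, 31, v, 35, a), (b, 38, p, 16, d), (b, 38, p, 35, a), (q, 18, q, 14, v), (q, 18, q, 36, s), (q, 18, q, 7, m), (q, 26, y, 14, v), (q, 26, y, 36, s), (q, 26, y, 7, m), (q, 28, b, 14, v), (q, 28, b, 36, s), (q, 28, b, 7, m), (q, 5, p, 14, v), (q, 5, p, 36, s), (q, 5, p, 7, m), (q, 7, q, 14, v), (q, 7, q, 36, s), (q, 7, q, 7, m), (u, 21, v, 24, b), (u, 30, u, 24, b), (u, 38, m, 24, b)}.
Joining (Q JOIN S) and T on D yields {(b, 24, q, 16, d, 19), (b, 24, q, 16, d, 25), (b, 24, q, 16, d, 31), (b, 24, q, 16, d, 38), (b, 24, q, 35, a, 19), (b, 24, q, 35, a, 25), (b, 24, q, 35, a, 31), (b, 24, q, 35, a, 38), (q, 18, q, 14, v, 19), (q, 18, q, 14, v, 25), (q, 18, q, 14, v, 31), (q, 18, q, 14, v, 38), (q, 18, q, 36, s, 19), (q, 18, q, 36, s, 25), (q, 18, q, 36, s, 31), (q, 18, q, 36, s, 38), (q, 18, q, 7, m, 19), (q, 18, q, 7, m, 25), (q, 18, q, 7, m, 31), (q, 18, q, 7, m, 38), (q, 26, y, 14, v, 27), (q, 26, y, 14, v, 33), (q, 26, y, 36, s, 27), (q, 26, y, 36, s, 33), (q, 26, y, 7, m, 27), (q, 26, y, 7, m, 33), (q, 7, q, 14, v, 19), (q, 7, q, 14, v, 25), (q, 7, q, 14, v, 31), (q, 7, q, 14, v, 38), (q, 7, q, 36, s, 19), (q, 7, q, 36, s, 25), (q, 7, q, 36, s, 31), (q, 7, q, 36, s, 38), (q, 7, q, 7, m, 19), (q, 7, q, 7, m, 25), (q, 7, q, 7, m, 31), (q, 7, q, 7, m, 38)}.
Selection A ≠ a: {(b, 24, q, 16, d, 19), (b, 24, q, 16, d, 25), (b, 24, q, 16, d, 31), (b, 24, q, 16, d, 38), (q, 18, q, 14, v, 19), (q, 18, q, 14, v, 25), (q, 18, q, 14, v, 31), (q, 18, q, 14, v, 38), (q, 18, q, 36, s, 19), (q, 18, q, 36, s, 25), (q, 18, q, 36, s, 31), (q, 18, q, 36, s, 38), (q, 18, q, 7, m, 19), (q, 18, q, 7, m, 25), (q, 18, q, 7, m, 31), (q, 18, q, 7, m, 38), (q, 26, y, 14, v, 27), (q, 26, y, 14, v, 33), (q, 26, y, 36, s, 27), (q, 26, y, 36, s, 33), (q, 26, y, 7, m, 27), (q, 26, y, 7, m, 33), (q, 7, q, 14, v, 19), (q, 7, q, 14, v, 25), (q, 7, q, 14, v, 31), (q, 7, q, 14, v, 38), (q, 7, q, 36, s, 19), (q, 7, q, 36, s, 25), (q, 7, q, 36, s, 31), (q, 7, q, 36, s, 38), (q, 7, q, 7, m, 19), (q, 7, q, 7, m, 25), (q, 7, q, 7, m, 31), (q, 7, q, 7, m, 38)}
Keep only column(s) C, F (24 duplicate(s) eliminated): {(b, 19), (b, 25), (b, 31), (b, 38), (q, 19), (q, 25), (q, 27), (q, 31), (q, 33), (q, 38)}

{(b, 19), (b, 25), (b, 31), (b, 38), (q, 19), (q, 25), (q, 27), (q, 31), (q, 33), (q, 38)}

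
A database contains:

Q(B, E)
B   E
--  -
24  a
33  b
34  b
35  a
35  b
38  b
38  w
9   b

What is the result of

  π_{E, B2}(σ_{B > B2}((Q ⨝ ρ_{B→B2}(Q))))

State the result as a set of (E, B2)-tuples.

ρ[B→B2]: schema becomes (B2, E); tuples unchanged.
Q ⋈ ρ_{B→B2}(Q) (natural join on E): {(24, a, 24), (24, a, 35), (33, b, 33), (33, b, 34), (33, b, 35), (33, b, 38), (33, b, 9), (34, b, 33), (34, b, 34), (34, b, 35), (34, b, 38), (34, b, 9), (35, a, 24), (35, a, 35), (35, b, 33), (35, b, 34), (35, b, 35), (35, b, 38), (35, b, 9), (38, b, 33), (38, b, 34), (38, b, 35), (38, b, 38), (38, b, 9), (38, w, 38), (9, b, 33), (9, b, 34), (9, b, 35), (9, b, 38), (9, b, 9)}
Selection B > B2: {(33, b, 9), (34, b, 33), (34, b, 9), (35, a, 24), (35, b, 33), (35, b, 34), (35, b, 9), (38, b, 33), (38, b, 34), (38, b, 35), (38, b, 9)}
π[E, B2]: project onto (E, B2) (6 duplicate(s) eliminated) → {(a, 24), (b, 33), (b, 34), (b, 35), (b, 9)}

{(a, 24), (b, 33), (b, 34), (b, 35), (b, 9)}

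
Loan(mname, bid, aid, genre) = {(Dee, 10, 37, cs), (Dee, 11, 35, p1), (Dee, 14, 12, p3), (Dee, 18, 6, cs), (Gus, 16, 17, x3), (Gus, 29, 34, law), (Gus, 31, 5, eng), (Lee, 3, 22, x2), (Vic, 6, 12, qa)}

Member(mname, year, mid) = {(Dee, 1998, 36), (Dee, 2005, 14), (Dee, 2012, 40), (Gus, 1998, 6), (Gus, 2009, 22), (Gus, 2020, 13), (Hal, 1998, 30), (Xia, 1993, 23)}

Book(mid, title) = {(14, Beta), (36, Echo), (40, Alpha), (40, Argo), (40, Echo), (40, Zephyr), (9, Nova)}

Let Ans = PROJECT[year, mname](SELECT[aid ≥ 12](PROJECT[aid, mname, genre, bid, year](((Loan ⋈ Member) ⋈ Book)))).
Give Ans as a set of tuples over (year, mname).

{(1998, Dee), (2005, Dee), (2012, Dee)}

Joining Loan and Member on mname yields {(Dee, 10, 37, cs, 1998, 36), (Dee, 10, 37, cs, 2005, 14), (Dee, 10, 37, cs, 2012, 40), (Dee, 11, 35, p1, 1998, 36), (Dee, 11, 35, p1, 2005, 14), (Dee, 11, 35, p1, 2012, 40), (Dee, 14, 12, p3, 1998, 36), (Dee, 14, 12, p3, 2005, 14), (Dee, 14, 12, p3, 2012, 40), (Dee, 18, 6, cs, 1998, 36), (Dee, 18, 6, cs, 2005, 14), (Dee, 18, 6, cs, 2012, 40), (Gus, 16, 17, x3, 1998, 6), (Gus, 16, 17, x3, 2009, 22), (Gus, 16, 17, x3, 2020, 13), (Gus, 29, 34, law, 1998, 6), (Gus, 29, 34, law, 2009, 22), (Gus, 29, 34, law, 2020, 13), (Gus, 31, 5, eng, 1998, 6), (Gus, 31, 5, eng, 2009, 22), (Gus, 31, 5, eng, 2020, 13)}.
Joining (Loan ⋈ Member) and Book on mid yields {(Dee, 10, 37, cs, 1998, 36, Echo), (Dee, 10, 37, cs, 2005, 14, Beta), (Dee, 10, 37, cs, 2012, 40, Alpha), (Dee, 10, 37, cs, 2012, 40, Argo), (Dee, 10, 37, cs, 2012, 40, Echo), (Dee, 10, 37, cs, 2012, 40, Zephyr), (Dee, 11, 35, p1, 1998, 36, Echo), (Dee, 11, 35, p1, 2005, 14, Beta), (Dee, 11, 35, p1, 2012, 40, Alpha), (Dee, 11, 35, p1, 2012, 40, Argo), (Dee, 11, 35, p1, 2012, 40, Echo), (Dee, 11, 35, p1, 2012, 40, Zephyr), (Dee, 14, 12, p3, 1998, 36, Echo), (Dee, 14, 12, p3, 2005, 14, Beta), (Dee, 14, 12, p3, 2012, 40, Alpha), (Dee, 14, 12, p3, 2012, 40, Argo), (Dee, 14, 12, p3, 2012, 40, Echo), (Dee, 14, 12, p3, 2012, 40, Zephyr), (Dee, 18, 6, cs, 1998, 36, Echo), (Dee, 18, 6, cs, 2005, 14, Beta), (Dee, 18, 6, cs, 2012, 40, Alpha), (Dee, 18, 6, cs, 2012, 40, Argo), (Dee, 18, 6, cs, 2012, 40, Echo), (Dee, 18, 6, cs, 2012, 40, Zephyr)}.
π[aid, mname, genre, bid, year]: project onto (aid, mname, genre, bid, year) (12 duplicate(s) eliminated) → {(12, Dee, p3, 14, 1998), (12, Dee, p3, 14, 2005), (12, Dee, p3, 14, 2012), (35, Dee, p1, 11, 1998), (35, Dee, p1, 11, 2005), (35, Dee, p1, 11, 2012), (37, Dee, cs, 10, 1998), (37, Dee, cs, 10, 2005), (37, Dee, cs, 10, 2012), (6, Dee, cs, 18, 1998), (6, Dee, cs, 18, 2005), (6, Dee, cs, 18, 2012)}
σ[aid ≥ 12]: keep tuples satisfying aid ≥ 12 → {(12, Dee, p3, 14, 1998), (12, Dee, p3, 14, 2005), (12, Dee, p3, 14, 2012), (35, Dee, p1, 11, 1998), (35, Dee, p1, 11, 2005), (35, Dee, p1, 11, 2012), (37, Dee, cs, 10, 1998), (37, Dee, cs, 10, 2005), (37, Dee, cs, 10, 2012)}
π[year, mname]: project onto (year, mname) (6 duplicate(s) eliminated) → {(1998, Dee), (2005, Dee), (2012, Dee)}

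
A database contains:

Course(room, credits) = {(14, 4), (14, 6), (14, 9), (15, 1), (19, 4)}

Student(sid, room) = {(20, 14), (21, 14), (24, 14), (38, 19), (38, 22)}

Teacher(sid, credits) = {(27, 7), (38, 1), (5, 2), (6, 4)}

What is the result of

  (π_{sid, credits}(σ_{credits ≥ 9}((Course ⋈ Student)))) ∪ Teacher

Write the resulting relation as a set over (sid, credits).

{(20, 9), (21, 9), (24, 9), (27, 7), (38, 1), (5, 2), (6, 4)}

Natural join on room: {(14, 4, 20), (14, 4, 21), (14, 4, 24), (14, 6, 20), (14, 6, 21), (14, 6, 24), (14, 9, 20), (14, 9, 21), (14, 9, 24), (19, 4, 38)}
Apply σ_{credits ≥ 9}; surviving tuples: {(14, 9, 20), (14, 9, 21), (14, 9, 24)}
Projecting to sid, credits: {(20, 9), (21, 9), (24, 9)}
Set union of the two operands is {(20, 9), (21, 9), (24, 9), (27, 7), (38, 1), (5, 2), (6, 4)}.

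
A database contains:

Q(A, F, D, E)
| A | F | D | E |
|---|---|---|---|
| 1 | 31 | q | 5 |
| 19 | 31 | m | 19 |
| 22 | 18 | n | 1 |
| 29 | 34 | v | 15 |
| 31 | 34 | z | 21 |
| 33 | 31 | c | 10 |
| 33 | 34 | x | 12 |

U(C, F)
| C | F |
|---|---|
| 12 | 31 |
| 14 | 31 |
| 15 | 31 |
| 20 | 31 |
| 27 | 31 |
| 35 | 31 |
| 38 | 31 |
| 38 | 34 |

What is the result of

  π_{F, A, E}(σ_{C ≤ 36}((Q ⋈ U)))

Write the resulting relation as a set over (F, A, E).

{(31, 1, 5), (31, 19, 19), (31, 33, 10)}

Q ⋈ U (natural join on F): {(1, 31, q, 5, 12), (1, 31, q, 5, 14), (1, 31, q, 5, 15), (1, 31, q, 5, 20), (1, 31, q, 5, 27), (1, 31, q, 5, 35), (1, 31, q, 5, 38), (19, 31, m, 19, 12), (19, 31, m, 19, 14), (19, 31, m, 19, 15), (19, 31, m, 19, 20), (19, 31, m, 19, 27), (19, 31, m, 19, 35), (19, 31, m, 19, 38), (29, 34, v, 15, 38), (31, 34, z, 21, 38), (33, 31, c, 10, 12), (33, 31, c, 10, 14), (33, 31, c, 10, 15), (33, 31, c, 10, 20), (33, 31, c, 10, 27), (33, 31, c, 10, 35), (33, 31, c, 10, 38), (33, 34, x, 12, 38)}
Apply σ_{C ≤ 36}; surviving tuples: {(1, 31, q, 5, 12), (1, 31, q, 5, 14), (1, 31, q, 5, 15), (1, 31, q, 5, 20), (1, 31, q, 5, 27), (1, 31, q, 5, 35), (19, 31, m, 19, 12), (19, 31, m, 19, 14), (19, 31, m, 19, 15), (19, 31, m, 19, 20), (19, 31, m, 19, 27), (19, 31, m, 19, 35), (33, 31, c, 10, 12), (33, 31, c, 10, 14), (33, 31, c, 10, 15), (33, 31, c, 10, 20), (33, 31, c, 10, 27), (33, 31, c, 10, 35)}
Projecting to F, A, E (15 duplicate(s) eliminated): {(31, 1, 5), (31, 19, 19), (31, 33, 10)}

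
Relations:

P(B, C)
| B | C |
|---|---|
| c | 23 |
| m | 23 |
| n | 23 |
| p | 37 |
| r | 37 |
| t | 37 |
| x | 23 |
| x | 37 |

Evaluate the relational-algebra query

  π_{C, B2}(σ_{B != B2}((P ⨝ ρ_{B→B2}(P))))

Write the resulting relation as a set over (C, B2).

{(23, c), (23, m), (23, n), (23, x), (37, p), (37, r), (37, t), (37, x)}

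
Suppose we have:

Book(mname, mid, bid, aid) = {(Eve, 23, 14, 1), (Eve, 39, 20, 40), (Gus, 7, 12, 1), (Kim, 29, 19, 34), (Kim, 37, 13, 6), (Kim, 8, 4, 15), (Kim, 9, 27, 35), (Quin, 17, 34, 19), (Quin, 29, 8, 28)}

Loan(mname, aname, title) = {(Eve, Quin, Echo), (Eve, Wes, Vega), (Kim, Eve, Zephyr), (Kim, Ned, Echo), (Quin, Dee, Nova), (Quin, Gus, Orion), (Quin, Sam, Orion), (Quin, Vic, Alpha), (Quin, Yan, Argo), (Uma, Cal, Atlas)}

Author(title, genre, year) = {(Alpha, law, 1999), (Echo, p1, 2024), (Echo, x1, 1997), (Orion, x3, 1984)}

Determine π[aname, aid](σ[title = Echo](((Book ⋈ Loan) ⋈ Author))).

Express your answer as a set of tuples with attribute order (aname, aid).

Joining Book and Loan on mname yields {(Eve, 23, 14, 1, Quin, Echo), (Eve, 23, 14, 1, Wes, Vega), (Eve, 39, 20, 40, Quin, Echo), (Eve, 39, 20, 40, Wes, Vega), (Kim, 29, 19, 34, Eve, Zephyr), (Kim, 29, 19, 34, Ned, Echo), (Kim, 37, 13, 6, Eve, Zephyr), (Kim, 37, 13, 6, Ned, Echo), (Kim, 8, 4, 15, Eve, Zephyr), (Kim, 8, 4, 15, Ned, Echo), (Kim, 9, 27, 35, Eve, Zephyr), (Kim, 9, 27, 35, Ned, Echo), (Quin, 17, 34, 19, Dee, Nova), (Quin, 17, 34, 19, Gus, Orion), (Quin, 17, 34, 19, Sam, Orion), (Quin, 17, 34, 19, Vic, Alpha), (Quin, 17, 34, 19, Yan, Argo), (Quin, 29, 8, 28, Dee, Nova), (Quin, 29, 8, 28, Gus, Orion), (Quin, 29, 8, 28, Sam, Orion), (Quin, 29, 8, 28, Vic, Alpha), (Quin, 29, 8, 28, Yan, Argo)}.
Joining (Book ⋈ Loan) and Author on title yields {(Eve, 23, 14, 1, Quin, Echo, p1, 2024), (Eve, 23, 14, 1, Quin, Echo, x1, 1997), (Eve, 39, 20, 40, Quin, Echo, p1, 2024), (Eve, 39, 20, 40, Quin, Echo, x1, 1997), (Kim, 29, 19, 34, Ned, Echo, p1, 2024), (Kim, 29, 19, 34, Ned, Echo, x1, 1997), (Kim, 37, 13, 6, Ned, Echo, p1, 2024), (Kim, 37, 13, 6, Ned, Echo, x1, 1997), (Kim, 8, 4, 15, Ned, Echo, p1, 2024), (Kim, 8, 4, 15, Ned, Echo, x1, 1997), (Kim, 9, 27, 35, Ned, Echo, p1, 2024), (Kim, 9, 27, 35, Ned, Echo, x1, 1997), (Quin, 17, 34, 19, Gus, Orion, x3, 1984), (Quin, 17, 34, 19, Sam, Orion, x3, 1984), (Quin, 17, 34, 19, Vic, Alpha, law, 1999), (Quin, 29, 8, 28, Gus, Orion, x3, 1984), (Quin, 29, 8, 28, Sam, Orion, x3, 1984), (Quin, 29, 8, 28, Vic, Alpha, law, 1999)}.
Filtering on title = Echo leaves {(Eve, 23, 14, 1, Quin, Echo, p1, 2024), (Eve, 23, 14, 1, Quin, Echo, x1, 1997), (Eve, 39, 20, 40, Quin, Echo, p1, 2024), (Eve, 39, 20, 40, Quin, Echo, x1, 1997), (Kim, 29, 19, 34, Ned, Echo, p1, 2024), (Kim, 29, 19, 34, Ned, Echo, x1, 1997), (Kim, 37, 13, 6, Ned, Echo, p1, 2024), (Kim, 37, 13, 6, Ned, Echo, x1, 1997), (Kim, 8, 4, 15, Ned, Echo, p1, 2024), (Kim, 8, 4, 15, Ned, Echo, x1, 1997), (Kim, 9, 27, 35, Ned, Echo, p1, 2024), (Kim, 9, 27, 35, Ned, Echo, x1, 1997)}.
π_{aname, aid} gives {(Ned, 15), (Ned, 34), (Ned, 35), (Ned, 6), (Quin, 1), (Quin, 40)} (6 duplicate(s) eliminated).

{(Ned, 15), (Ned, 34), (Ned, 35), (Ned, 6), (Quin, 1), (Quin, 40)}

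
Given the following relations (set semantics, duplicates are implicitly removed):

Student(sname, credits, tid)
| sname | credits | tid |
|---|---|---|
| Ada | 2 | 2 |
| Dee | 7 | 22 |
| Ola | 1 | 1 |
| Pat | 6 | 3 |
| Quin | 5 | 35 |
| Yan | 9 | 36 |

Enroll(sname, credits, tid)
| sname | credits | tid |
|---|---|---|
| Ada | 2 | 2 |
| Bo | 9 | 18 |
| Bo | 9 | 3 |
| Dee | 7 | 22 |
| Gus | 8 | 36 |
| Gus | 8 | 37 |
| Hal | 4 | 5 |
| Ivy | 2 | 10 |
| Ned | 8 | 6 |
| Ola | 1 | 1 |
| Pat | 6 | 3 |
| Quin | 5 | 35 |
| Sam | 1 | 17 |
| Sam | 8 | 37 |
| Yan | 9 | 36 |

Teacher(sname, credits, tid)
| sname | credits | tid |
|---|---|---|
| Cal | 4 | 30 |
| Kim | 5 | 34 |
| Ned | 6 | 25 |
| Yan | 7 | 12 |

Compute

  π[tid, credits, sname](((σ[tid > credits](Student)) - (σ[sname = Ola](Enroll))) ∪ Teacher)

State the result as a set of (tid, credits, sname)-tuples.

{(12, 7, Yan), (22, 7, Dee), (25, 6, Ned), (30, 4, Cal), (34, 5, Kim), (35, 5, Quin), (36, 9, Yan)}

Apply σ_{tid > credits}; surviving tuples: {(Dee, 7, 22), (Quin, 5, 35), (Yan, 9, 36)}
Apply σ_{sname = Ola}; surviving tuples: {(Ola, 1, 1)}
Difference: {(Dee, 7, 22), (Quin, 5, 35), (Yan, 9, 36)} with {(Ola, 1, 1)} → {(Dee, 7, 22), (Quin, 5, 35), (Yan, 9, 36)}
Union: {(Dee, 7, 22), (Quin, 5, 35), (Yan, 9, 36)} with {(Cal, 4, 30), (Kim, 5, 34), (Ned, 6, 25), (Yan, 7, 12)} → {(Cal, 4, 30), (Dee, 7, 22), (Kim, 5, 34), (Ned, 6, 25), (Quin, 5, 35), (Yan, 7, 12), (Yan, 9, 36)}
π_{tid, credits, sname} gives {(12, 7, Yan), (22, 7, Dee), (25, 6, Ned), (30, 4, Cal), (34, 5, Kim), (35, 5, Quin), (36, 9, Yan)}.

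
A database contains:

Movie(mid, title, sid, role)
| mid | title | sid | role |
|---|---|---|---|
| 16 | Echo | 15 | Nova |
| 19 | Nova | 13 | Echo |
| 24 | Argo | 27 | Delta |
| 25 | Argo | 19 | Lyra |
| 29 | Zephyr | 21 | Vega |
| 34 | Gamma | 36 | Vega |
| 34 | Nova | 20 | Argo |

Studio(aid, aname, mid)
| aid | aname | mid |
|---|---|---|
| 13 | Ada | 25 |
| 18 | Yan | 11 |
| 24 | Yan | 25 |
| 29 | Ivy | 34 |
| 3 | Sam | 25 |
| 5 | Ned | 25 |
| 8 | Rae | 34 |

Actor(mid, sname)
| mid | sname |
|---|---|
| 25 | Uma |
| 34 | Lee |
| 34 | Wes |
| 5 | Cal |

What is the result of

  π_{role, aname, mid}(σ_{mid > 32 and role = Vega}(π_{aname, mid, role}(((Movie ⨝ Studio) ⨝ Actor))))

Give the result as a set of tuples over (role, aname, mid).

Movie ⋈ Studio (natural join on mid): {(25, Argo, 19, Lyra, 13, Ada), (25, Argo, 19, Lyra, 24, Yan), (25, Argo, 19, Lyra, 3, Sam), (25, Argo, 19, Lyra, 5, Ned), (34, Gamma, 36, Vega, 29, Ivy), (34, Gamma, 36, Vega, 8, Rae), (34, Nova, 20, Argo, 29, Ivy), (34, Nova, 20, Argo, 8, Rae)}
(Movie ⨝ Studio) ⋈ Actor (natural join on mid): {(25, Argo, 19, Lyra, 13, Ada, Uma), (25, Argo, 19, Lyra, 24, Yan, Uma), (25, Argo, 19, Lyra, 3, Sam, Uma), (25, Argo, 19, Lyra, 5, Ned, Uma), (34, Gamma, 36, Vega, 29, Ivy, Lee), (34, Gamma, 36, Vega, 29, Ivy, Wes), (34, Gamma, 36, Vega, 8, Rae, Lee), (34, Gamma, 36, Vega, 8, Rae, Wes), (34, Nova, 20, Argo, 29, Ivy, Lee), (34, Nova, 20, Argo, 29, Ivy, Wes), (34, Nova, 20, Argo, 8, Rae, Lee), (34, Nova, 20, Argo, 8, Rae, Wes)}
π_{aname, mid, role} gives {(Ada, 25, Lyra), (Ivy, 34, Argo), (Ivy, 34, Vega), (Ned, 25, Lyra), (Rae, 34, Argo), (Rae, 34, Vega), (Sam, 25, Lyra), (Yan, 25, Lyra)} (4 duplicate(s) eliminated).
Filtering on mid > 32 and role = Vega leaves {(Ivy, 34, Vega), (Rae, 34, Vega)}.
π_{role, aname, mid} gives {(Vega, Ivy, 34), (Vega, Rae, 34)}.

{(Vega, Ivy, 34), (Vega, Rae, 34)}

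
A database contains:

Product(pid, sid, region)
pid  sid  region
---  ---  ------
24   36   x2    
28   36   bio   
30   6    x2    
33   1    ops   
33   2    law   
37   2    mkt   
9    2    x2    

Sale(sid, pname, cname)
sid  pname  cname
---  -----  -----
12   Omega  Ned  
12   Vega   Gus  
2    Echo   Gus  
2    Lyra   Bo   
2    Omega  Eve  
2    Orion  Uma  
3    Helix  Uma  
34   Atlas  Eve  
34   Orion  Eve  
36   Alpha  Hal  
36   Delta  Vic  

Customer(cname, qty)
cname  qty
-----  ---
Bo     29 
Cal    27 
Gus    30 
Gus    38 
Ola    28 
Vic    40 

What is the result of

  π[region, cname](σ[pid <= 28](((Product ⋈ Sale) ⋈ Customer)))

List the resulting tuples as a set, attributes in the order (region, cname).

{(bio, Vic), (x2, Bo), (x2, Gus), (x2, Vic)}

Natural join on sid: {(24, 36, x2, Alpha, Hal), (24, 36, x2, Delta, Vic), (28, 36, bio, Alpha, Hal), (28, 36, bio, Delta, Vic), (33, 2, law, Echo, Gus), (33, 2, law, Lyra, Bo), (33, 2, law, Omega, Eve), (33, 2, law, Orion, Uma), (37, 2, mkt, Echo, Gus), (37, 2, mkt, Lyra, Bo), (37, 2, mkt, Omega, Eve), (37, 2, mkt, Orion, Uma), (9, 2, x2, Echo, Gus), (9, 2, x2, Lyra, Bo), (9, 2, x2, Omega, Eve), (9, 2, x2, Orion, Uma)}
Natural join on cname: {(24, 36, x2, Delta, Vic, 40), (28, 36, bio, Delta, Vic, 40), (33, 2, law, Echo, Gus, 30), (33, 2, law, Echo, Gus, 38), (33, 2, law, Lyra, Bo, 29), (37, 2, mkt, Echo, Gus, 30), (37, 2, mkt, Echo, Gus, 38), (37, 2, mkt, Lyra, Bo, 29), (9, 2, x2, Echo, Gus, 30), (9, 2, x2, Echo, Gus, 38), (9, 2, x2, Lyra, Bo, 29)}
Selection pid <= 28: {(24, 36, x2, Delta, Vic, 40), (28, 36, bio, Delta, Vic, 40), (9, 2, x2, Echo, Gus, 30), (9, 2, x2, Echo, Gus, 38), (9, 2, x2, Lyra, Bo, 29)}
π[region, cname]: project onto (region, cname) (1 duplicate(s) eliminated) → {(bio, Vic), (x2, Bo), (x2, Gus), (x2, Vic)}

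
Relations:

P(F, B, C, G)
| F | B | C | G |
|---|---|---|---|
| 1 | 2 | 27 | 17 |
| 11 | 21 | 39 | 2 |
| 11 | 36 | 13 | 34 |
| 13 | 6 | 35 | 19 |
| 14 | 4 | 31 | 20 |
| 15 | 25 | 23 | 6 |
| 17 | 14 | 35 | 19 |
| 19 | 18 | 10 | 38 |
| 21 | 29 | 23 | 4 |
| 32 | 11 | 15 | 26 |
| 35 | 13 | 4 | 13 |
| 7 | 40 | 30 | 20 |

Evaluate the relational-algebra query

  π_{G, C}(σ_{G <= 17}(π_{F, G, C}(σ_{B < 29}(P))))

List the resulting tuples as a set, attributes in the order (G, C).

Apply σ_{B < 29}; surviving tuples: {(1, 2, 27, 17), (11, 21, 39, 2), (13, 6, 35, 19), (14, 4, 31, 20), (15, 25, 23, 6), (17, 14, 35, 19), (19, 18, 10, 38), (32, 11, 15, 26), (35, 13, 4, 13)}
π[F, G, C]: project onto (F, G, C) → {(1, 17, 27), (11, 2, 39), (13, 19, 35), (14, 20, 31), (15, 6, 23), (17, 19, 35), (19, 38, 10), (32, 26, 15), (35, 13, 4)}
Apply σ_{G <= 17}; surviving tuples: {(1, 17, 27), (11, 2, 39), (15, 6, 23), (35, 13, 4)}
π[G, C]: project onto (G, C) → {(13, 4), (17, 27), (2, 39), (6, 23)}

{(13, 4), (17, 27), (2, 39), (6, 23)}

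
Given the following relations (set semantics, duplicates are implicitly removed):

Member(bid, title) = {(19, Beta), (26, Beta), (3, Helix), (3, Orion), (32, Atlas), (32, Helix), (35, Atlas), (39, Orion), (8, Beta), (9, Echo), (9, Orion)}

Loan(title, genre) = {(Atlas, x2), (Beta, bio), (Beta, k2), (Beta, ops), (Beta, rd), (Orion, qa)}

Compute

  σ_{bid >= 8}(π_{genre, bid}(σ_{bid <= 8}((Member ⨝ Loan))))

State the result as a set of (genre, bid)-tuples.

Member ⋈ Loan (natural join on title): {(19, Beta, bio), (19, Beta, k2), (19, Beta, ops), (19, Beta, rd), (26, Beta, bio), (26, Beta, k2), (26, Beta, ops), (26, Beta, rd), (3, Orion, qa), (32, Atlas, x2), (35, Atlas, x2), (39, Orion, qa), (8, Beta, bio), (8, Beta, k2), (8, Beta, ops), (8, Beta, rd), (9, Orion, qa)}
Filtering on bid <= 8 leaves {(3, Orion, qa), (8, Beta, bio), (8, Beta, k2), (8, Beta, ops), (8, Beta, rd)}.
π_{genre, bid} gives {(bio, 8), (k2, 8), (ops, 8), (qa, 3), (rd, 8)}.
Filtering on bid >= 8 leaves {(bio, 8), (k2, 8), (ops, 8), (rd, 8)}.

{(bio, 8), (k2, 8), (ops, 8), (rd, 8)}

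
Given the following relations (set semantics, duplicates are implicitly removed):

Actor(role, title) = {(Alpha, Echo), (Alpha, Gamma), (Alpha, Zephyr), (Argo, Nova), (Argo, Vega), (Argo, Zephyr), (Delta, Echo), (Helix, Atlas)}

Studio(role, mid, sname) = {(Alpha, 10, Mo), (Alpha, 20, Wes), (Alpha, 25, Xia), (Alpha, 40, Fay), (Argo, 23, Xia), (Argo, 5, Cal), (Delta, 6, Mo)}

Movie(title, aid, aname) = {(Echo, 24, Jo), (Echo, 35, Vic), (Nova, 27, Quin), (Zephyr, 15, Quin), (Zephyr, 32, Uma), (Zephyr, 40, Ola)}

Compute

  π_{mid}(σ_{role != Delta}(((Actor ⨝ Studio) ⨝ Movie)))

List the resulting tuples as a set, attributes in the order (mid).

Actor ⋈ Studio (natural join on role): {(Alpha, Echo, 10, Mo), (Alpha, Echo, 20, Wes), (Alpha, Echo, 25, Xia), (Alpha, Echo, 40, Fay), (Alpha, Gamma, 10, Mo), (Alpha, Gamma, 20, Wes), (Alpha, Gamma, 25, Xia), (Alpha, Gamma, 40, Fay), (Alpha, Zephyr, 10, Mo), (Alpha, Zephyr, 20, Wes), (Alpha, Zephyr, 25, Xia), (Alpha, Zephyr, 40, Fay), (Argo, Nova, 23, Xia), (Argo, Nova, 5, Cal), (Argo, Vega, 23, Xia), (Argo, Vega, 5, Cal), (Argo, Zephyr, 23, Xia), (Argo, Zephyr, 5, Cal), (Delta, Echo, 6, Mo)}
(Actor ⨝ Studio) ⋈ Movie (natural join on title): {(Alpha, Echo, 10, Mo, 24, Jo), (Alpha, Echo, 10, Mo, 35, Vic), (Alpha, Echo, 20, Wes, 24, Jo), (Alpha, Echo, 20, Wes, 35, Vic), (Alpha, Echo, 25, Xia, 24, Jo), (Alpha, Echo, 25, Xia, 35, Vic), (Alpha, Echo, 40, Fay, 24, Jo), (Alpha, Echo, 40, Fay, 35, Vic), (Alpha, Zephyr, 10, Mo, 15, Quin), (Alpha, Zephyr, 10, Mo, 32, Uma), (Alpha, Zephyr, 10, Mo, 40, Ola), (Alpha, Zephyr, 20, Wes, 15, Quin), (Alpha, Zephyr, 20, Wes, 32, Uma), (Alpha, Zephyr, 20, Wes, 40, Ola), (Alpha, Zephyr, 25, Xia, 15, Quin), (Alpha, Zephyr, 25, Xia, 32, Uma), (Alpha, Zephyr, 25, Xia, 40, Ola), (Alpha, Zephyr, 40, Fay, 15, Quin), (Alpha, Zephyr, 40, Fay, 32, Uma), (Alpha, Zephyr, 40, Fay, 40, Ola), (Argo, Nova, 23, Xia, 27, Quin), (Argo, Nova, 5, Cal, 27, Quin), (Argo, Zephyr, 23, Xia, 15, Quin), (Argo, Zephyr, 23, Xia, 32, Uma), (Argo, Zephyr, 23, Xia, 40, Ola), (Argo, Zephyr, 5, Cal, 15, Quin), (Argo, Zephyr, 5, Cal, 32, Uma), (Argo, Zephyr, 5, Cal, 40, Ola), (Delta, Echo, 6, Mo, 24, Jo), (Delta, Echo, 6, Mo, 35, Vic)}
σ[role != Delta]: keep tuples satisfying role != Delta → {(Alpha, Echo, 10, Mo, 24, Jo), (Alpha, Echo, 10, Mo, 35, Vic), (Alpha, Echo, 20, Wes, 24, Jo), (Alpha, Echo, 20, Wes, 35, Vic), (Alpha, Echo, 25, Xia, 24, Jo), (Alpha, Echo, 25, Xia, 35, Vic), (Alpha, Echo, 40, Fay, 24, Jo), (Alpha, Echo, 40, Fay, 35, Vic), (Alpha, Zephyr, 10, Mo, 15, Quin), (Alpha, Zephyr, 10, Mo, 32, Uma), (Alpha, Zephyr, 10, Mo, 40, Ola), (Alpha, Zephyr, 20, Wes, 15, Quin), (Alpha, Zephyr, 20, Wes, 32, Uma), (Alpha, Zephyr, 20, Wes, 40, Ola), (Alpha, Zephyr, 25, Xia, 15, Quin), (Alpha, Zephyr, 25, Xia, 32, Uma), (Alpha, Zephyr, 25, Xia, 40, Ola), (Alpha, Zephyr, 40, Fay, 15, Quin), (Alpha, Zephyr, 40, Fay, 32, Uma), (Alpha, Zephyr, 40, Fay, 40, Ola), (Argo, Nova, 23, Xia, 27, Quin), (Argo, Nova, 5, Cal, 27, Quin), (Argo, Zephyr, 23, Xia, 15, Quin), (Argo, Zephyr, 23, Xia, 32, Uma), (Argo, Zephyr, 23, Xia, 40, Ola), (Argo, Zephyr, 5, Cal, 15, Quin), (Argo, Zephyr, 5, Cal, 32, Uma), (Argo, Zephyr, 5, Cal, 40, Ola)}
Projecting to mid (22 duplicate(s) eliminated): {10, 20, 23, 25, 40, 5}

{10, 20, 23, 25, 40, 5}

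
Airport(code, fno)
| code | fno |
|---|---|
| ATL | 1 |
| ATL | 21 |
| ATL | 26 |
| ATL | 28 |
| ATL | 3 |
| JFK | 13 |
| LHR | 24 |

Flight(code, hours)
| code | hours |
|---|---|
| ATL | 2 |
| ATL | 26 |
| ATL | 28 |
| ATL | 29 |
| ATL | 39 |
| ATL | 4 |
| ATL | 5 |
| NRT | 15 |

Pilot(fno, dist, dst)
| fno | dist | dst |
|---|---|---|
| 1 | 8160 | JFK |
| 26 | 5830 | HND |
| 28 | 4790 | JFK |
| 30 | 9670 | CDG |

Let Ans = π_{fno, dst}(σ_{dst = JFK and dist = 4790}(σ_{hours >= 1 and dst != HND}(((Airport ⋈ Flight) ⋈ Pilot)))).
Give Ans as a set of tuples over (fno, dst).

{(28, JFK)}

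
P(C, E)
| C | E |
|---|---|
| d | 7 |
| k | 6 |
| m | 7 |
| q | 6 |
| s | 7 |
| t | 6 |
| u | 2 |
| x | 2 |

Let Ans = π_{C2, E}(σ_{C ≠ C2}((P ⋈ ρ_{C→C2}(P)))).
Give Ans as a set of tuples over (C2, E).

ρ[C→C2]: schema becomes (C2, E); tuples unchanged.
Joining P and ρ_{C→C2}(P) on E yields {(d, 7, d), (d, 7, m), (d, 7, s), (k, 6, k), (k, 6, q), (k, 6, t), (m, 7, d), (m, 7, m), (m, 7, s), (q, 6, k), (q, 6, q), (q, 6, t), (s, 7, d), (s, 7, m), (s, 7, s), (t, 6, k), (t, 6, q), (t, 6, t), (u, 2, u), (u, 2, x), (x, 2, u), (x, 2, x)}.
Selection C ≠ C2: {(d, 7, m), (d, 7, s), (k, 6, q), (k, 6, t), (m, 7, d), (m, 7, s), (q, 6, k), (q, 6, t), (s, 7, d), (s, 7, m), (t, 6, k), (t, 6, q), (u, 2, x), (x, 2, u)}
Keep only column(s) C2, E (6 duplicate(s) eliminated): {(d, 7), (k, 6), (m, 7), (q, 6), (s, 7), (t, 6), (u, 2), (x, 2)}

{(d, 7), (k, 6), (m, 7), (q, 6), (s, 7), (t, 6), (u, 2), (x, 2)}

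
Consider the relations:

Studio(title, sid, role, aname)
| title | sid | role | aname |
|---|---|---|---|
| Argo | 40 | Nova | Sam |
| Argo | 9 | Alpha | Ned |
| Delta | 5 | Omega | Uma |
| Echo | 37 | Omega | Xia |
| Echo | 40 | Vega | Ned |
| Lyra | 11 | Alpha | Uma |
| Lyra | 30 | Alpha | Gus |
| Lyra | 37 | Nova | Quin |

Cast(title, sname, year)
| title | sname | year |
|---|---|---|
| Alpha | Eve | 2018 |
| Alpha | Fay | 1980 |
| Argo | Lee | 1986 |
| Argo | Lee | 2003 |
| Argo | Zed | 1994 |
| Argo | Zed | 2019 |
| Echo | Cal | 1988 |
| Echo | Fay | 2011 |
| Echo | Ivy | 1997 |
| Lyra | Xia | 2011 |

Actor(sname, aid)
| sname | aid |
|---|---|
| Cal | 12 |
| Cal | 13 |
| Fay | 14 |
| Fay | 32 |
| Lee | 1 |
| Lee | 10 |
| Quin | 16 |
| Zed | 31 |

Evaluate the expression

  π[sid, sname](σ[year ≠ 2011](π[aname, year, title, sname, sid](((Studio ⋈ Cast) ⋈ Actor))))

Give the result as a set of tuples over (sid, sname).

Natural join on title: {(Argo, 40, Nova, Sam, Lee, 1986), (Argo, 40, Nova, Sam, Lee, 2003), (Argo, 40, Nova, Sam, Zed, 1994), (Argo, 40, Nova, Sam, Zed, 2019), (Argo, 9, Alpha, Ned, Lee, 1986), (Argo, 9, Alpha, Ned, Lee, 2003), (Argo, 9, Alpha, Ned, Zed, 1994), (Argo, 9, Alpha, Ned, Zed, 2019), (Echo, 37, Omega, Xia, Cal, 1988), (Echo, 37, Omega, Xia, Fay, 2011), (Echo, 37, Omega, Xia, Ivy, 1997), (Echo, 40, Vega, Ned, Cal, 1988), (Echo, 40, Vega, Ned, Fay, 2011), (Echo, 40, Vega, Ned, Ivy, 1997), (Lyra, 11, Alpha, Uma, Xia, 2011), (Lyra, 30, Alpha, Gus, Xia, 2011), (Lyra, 37, Nova, Quin, Xia, 2011)}
Natural join on sname: {(Argo, 40, Nova, Sam, Lee, 1986, 1), (Argo, 40, Nova, Sam, Lee, 1986, 10), (Argo, 40, Nova, Sam, Lee, 2003, 1), (Argo, 40, Nova, Sam, Lee, 2003, 10), (Argo, 40, Nova, Sam, Zed, 1994, 31), (Argo, 40, Nova, Sam, Zed, 2019, 31), (Argo, 9, Alpha, Ned, Lee, 1986, 1), (Argo, 9, Alpha, Ned, Lee, 1986, 10), (Argo, 9, Alpha, Ned, Lee, 2003, 1), (Argo, 9, Alpha, Ned, Lee, 2003, 10), (Argo, 9, Alpha, Ned, Zed, 1994, 31), (Argo, 9, Alpha, Ned, Zed, 2019, 31), (Echo, 37, Omega, Xia, Cal, 1988, 12), (Echo, 37, Omega, Xia, Cal, 1988, 13), (Echo, 37, Omega, Xia, Fay, 2011, 14), (Echo, 37, Omega, Xia, Fay, 2011, 32), (Echo, 40, Vega, Ned, Cal, 1988, 12), (Echo, 40, Vega, Ned, Cal, 1988, 13), (Echo, 40, Vega, Ned, Fay, 2011, 14), (Echo, 40, Vega, Ned, Fay, 2011, 32)}
π[aname, year, title, sname, sid]: project onto (aname, year, title, sname, sid) (8 duplicate(s) eliminated) → {(Ned, 1986, Argo, Lee, 9), (Ned, 1988, Echo, Cal, 40), (Ned, 1994, Argo, Zed, 9), (Ned, 2003, Argo, Lee, 9), (Ned, 2011, Echo, Fay, 40), (Ned, 2019, Argo, Zed, 9), (Sam, 1986, Argo, Lee, 40), (Sam, 1994, Argo, Zed, 40), (Sam, 2003, Argo, Lee, 40), (Sam, 2019, Argo, Zed, 40), (Xia, 1988, Echo, Cal, 37), (Xia, 2011, Echo, Fay, 37)}
σ[year ≠ 2011]: keep tuples satisfying year ≠ 2011 → {(Ned, 1986, Argo, Lee, 9), (Ned, 1988, Echo, Cal, 40), (Ned, 1994, Argo, Zed, 9), (Ned, 2003, Argo, Lee, 9), (Ned, 2019, Argo, Zed, 9), (Sam, 1986, Argo, Lee, 40), (Sam, 1994, Argo, Zed, 40), (Sam, 2003, Argo, Lee, 40), (Sam, 2019, Argo, Zed, 40), (Xia, 1988, Echo, Cal, 37)}
π[sid, sname]: project onto (sid, sname) (4 duplicate(s) eliminated) → {(37, Cal), (40, Cal), (40, Lee), (40, Zed), (9, Lee), (9, Zed)}

{(37, Cal), (40, Cal), (40, Lee), (40, Zed), (9, Lee), (9, Zed)}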